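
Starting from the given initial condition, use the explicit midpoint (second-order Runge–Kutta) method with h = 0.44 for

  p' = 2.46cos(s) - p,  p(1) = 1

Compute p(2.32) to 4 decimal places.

Midpoint: k1 = f(s_n, p_n); k2 = f(s_n + h/2, p_n + (h/2)·k1); p_{n+1} = p_n + h·k2.
s=1.000000, p=1.000000:
  k1 = f(1.000000, 1.000000) = 0.329144
  k2 = f(1.220000, 1.072412) = -0.227043
  p ← 1.000000 + 0.44·(-0.227043) = 0.900101
s=1.440000, p=0.900101:
  k1 = f(1.440000, 0.900101) = -0.579259
  k2 = f(1.660000, 0.772664) = -0.991814
  p ← 0.900101 + 0.44·(-0.991814) = 0.463703
s=1.880000, p=0.463703:
  k1 = f(1.880000, 0.463703) = -1.212281
  k2 = f(2.100000, 0.197001) = -1.438922
  p ← 0.463703 + 0.44·(-1.438922) = -0.169423
p(2.32) ≈ -0.1694

-0.1694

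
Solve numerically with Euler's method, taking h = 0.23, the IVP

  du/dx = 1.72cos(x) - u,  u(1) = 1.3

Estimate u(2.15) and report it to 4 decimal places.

Euler: u_{n+1} = u_n + h·f(x_n, u_n).
x=1.000000, u=1.300000: f=-0.370680 → u ← 1.300000 + 0.23·(-0.370680) = 1.214744
x=1.230000, u=1.214744: f=-0.639855 → u ← 1.214744 + 0.23·(-0.639855) = 1.067577
x=1.460000, u=1.067577: f=-0.877397 → u ← 1.067577 + 0.23·(-0.877397) = 0.865776
x=1.690000, u=0.865776: f=-1.070321 → u ← 0.865776 + 0.23·(-1.070321) = 0.619602
x=1.920000, u=0.619602: f=-1.208099 → u ← 0.619602 + 0.23·(-1.208099) = 0.341739
u(2.15) ≈ 0.3417

0.3417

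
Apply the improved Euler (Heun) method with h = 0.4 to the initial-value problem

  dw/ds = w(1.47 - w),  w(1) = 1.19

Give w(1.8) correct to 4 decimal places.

1.3640

Heun: k1 = f(s_n, w_n); k2 = f(s_n + h, w_n + h·k1); w_{n+1} = w_n + (h/2)·(k1 + k2).
s=1.000000, w=1.190000:
  k1 = f(1.000000, 1.190000) = 0.333200
  k2 = f(1.400000, 1.323280) = 0.194152
  w ← 1.190000 + (0.4/2)·(0.333200 + 0.194152) = 1.295470
s=1.400000, w=1.295470:
  k1 = f(1.400000, 1.295470) = 0.226098
  k2 = f(1.800000, 1.385910) = 0.116542
  w ← 1.295470 + (0.4/2)·(0.226098 + 0.116542) = 1.363998
w(1.8) ≈ 1.3640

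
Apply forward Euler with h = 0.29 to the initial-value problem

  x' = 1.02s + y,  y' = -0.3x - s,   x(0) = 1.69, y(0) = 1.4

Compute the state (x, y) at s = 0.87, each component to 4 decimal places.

3.0028, 0.5969

Euler on (x,y): x_{n+1} = x_n + h·x', y_{n+1} = y_n + h·y'.
0.000000: (1.690000, 1.400000); f=(1.400000, -0.507000) → (2.096000, 1.252970)
0.290000: (2.096000, 1.252970); f=(1.548770, -0.918800) → (2.545143, 0.986518)
0.580000: (2.545143, 0.986518); f=(1.578118, -1.343543) → (3.002798, 0.596891)
(x(0.87), y(0.87)) ≈ (3.0028, 0.5969)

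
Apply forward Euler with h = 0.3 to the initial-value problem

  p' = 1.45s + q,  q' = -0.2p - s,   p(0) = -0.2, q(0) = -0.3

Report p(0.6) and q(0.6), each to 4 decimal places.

-0.2459, -0.3606

Euler on (p,q): p_{n+1} = p_n + h·p', q_{n+1} = q_n + h·q'.
0.000000: (-0.200000, -0.300000); f=(-0.300000, 0.040000) → (-0.290000, -0.288000)
0.300000: (-0.290000, -0.288000); f=(0.147000, -0.242000) → (-0.245900, -0.360600)
(p(0.6), q(0.6)) ≈ (-0.2459, -0.3606)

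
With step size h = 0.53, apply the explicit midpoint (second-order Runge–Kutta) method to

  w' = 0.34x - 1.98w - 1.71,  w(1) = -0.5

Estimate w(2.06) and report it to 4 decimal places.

-0.5266

Midpoint: k1 = f(x_n, w_n); k2 = f(x_n + h/2, w_n + (h/2)·k1); w_{n+1} = w_n + h·k2.
x=1.000000, w=-0.500000:
  k1 = f(1.000000, -0.500000) = -0.380000
  k2 = f(1.265000, -0.600700) = -0.090514
  w ← -0.500000 + 0.53·(-0.090514) = -0.547972
x=1.530000, w=-0.547972:
  k1 = f(1.530000, -0.547972) = -0.104815
  k2 = f(1.795000, -0.575748) = 0.040282
  w ← -0.547972 + 0.53·0.040282 = -0.526623
w(2.06) ≈ -0.5266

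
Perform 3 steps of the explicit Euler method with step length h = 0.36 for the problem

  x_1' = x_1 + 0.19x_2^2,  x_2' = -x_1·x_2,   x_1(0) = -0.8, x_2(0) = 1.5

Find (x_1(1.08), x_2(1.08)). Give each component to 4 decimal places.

-0.9246, 3.5251

Euler on (x_1,x_2): x_1_{n+1} = x_1_n + h·x_1', x_2_{n+1} = x_2_n + h·x_2'.
0.000000: (-0.800000, 1.500000); f=(-0.372500, 1.200000) → (-0.934100, 1.932000)
0.360000: (-0.934100, 1.932000); f=(-0.224901, 1.804681) → (-1.015065, 2.581685)
0.720000: (-1.015065, 2.581685); f=(0.251304, 2.620577) → (-0.924595, 3.525093)
(x_1(1.08), x_2(1.08)) ≈ (-0.9246, 3.5251)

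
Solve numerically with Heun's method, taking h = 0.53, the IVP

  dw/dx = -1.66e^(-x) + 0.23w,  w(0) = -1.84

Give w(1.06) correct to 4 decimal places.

Heun: k1 = f(x_n, w_n); k2 = f(x_n + h, w_n + h·k1); w_{n+1} = w_n + (h/2)·(k1 + k2).
x=0.000000, w=-1.840000:
  k1 = f(0.000000, -1.840000) = -2.083200
  k2 = f(0.530000, -2.944096) = -1.654226
  w ← -1.840000 + (0.53/2)·(-2.083200 + (-1.654226)) = -2.830418
x=0.530000, w=-2.830418:
  k1 = f(0.530000, -2.830418) = -1.628080
  k2 = f(1.060000, -3.693301) = -1.424576
  w ← -2.830418 + (0.53/2)·(-1.628080 + (-1.424576)) = -3.639372
w(1.06) ≈ -3.6394

-3.6394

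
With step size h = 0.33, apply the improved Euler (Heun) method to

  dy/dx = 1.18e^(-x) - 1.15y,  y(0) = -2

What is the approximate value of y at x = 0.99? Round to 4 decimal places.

Heun: k1 = f(x_n, y_n); k2 = f(x_n + h, y_n + h·k1); y_{n+1} = y_n + (h/2)·(k1 + k2).
x=0.000000, y=-2.000000:
  k1 = f(0.000000, -2.000000) = 3.480000
  k2 = f(0.330000, -0.851600) = 1.827670
  y ← -2.000000 + (0.33/2)·(3.480000 + 1.827670) = -1.124234
x=0.330000, y=-1.124234:
  k1 = f(0.330000, -1.124234) = 2.141200
  k2 = f(0.660000, -0.417639) = 1.090169
  y ← -1.124234 + (0.33/2)·(2.141200 + 1.090169) = -0.591059
x=0.660000, y=-0.591059:
  k1 = f(0.660000, -0.591059) = 1.289602
  k2 = f(0.990000, -0.165490) = 0.628774
  y ← -0.591059 + (0.33/2)·(1.289602 + 0.628774) = -0.274527
y(0.99) ≈ -0.2745

-0.2745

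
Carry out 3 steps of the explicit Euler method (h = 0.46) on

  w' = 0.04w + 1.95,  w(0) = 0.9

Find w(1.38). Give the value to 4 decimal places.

3.6914

Euler: w_{n+1} = w_n + h·f(x_n, w_n).
x=0.000000, w=0.900000: f=1.986000 → w ← 0.900000 + 0.46·1.986000 = 1.813560
x=0.460000, w=1.813560: f=2.022542 → w ← 1.813560 + 0.46·2.022542 = 2.743930
x=0.920000, w=2.743930: f=2.059757 → w ← 2.743930 + 0.46·2.059757 = 3.691418
w(1.38) ≈ 3.6914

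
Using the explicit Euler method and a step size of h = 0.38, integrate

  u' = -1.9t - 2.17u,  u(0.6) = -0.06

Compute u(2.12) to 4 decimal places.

Euler: u_{n+1} = u_n + h·f(t_n, u_n).
t=0.600000, u=-0.060000: f=-1.009800 → u ← -0.060000 + 0.38·(-1.009800) = -0.443724
t=0.980000, u=-0.443724: f=-0.899119 → u ← -0.443724 + 0.38·(-0.899119) = -0.785389
t=1.360000, u=-0.785389: f=-0.879705 → u ← -0.785389 + 0.38·(-0.879705) = -1.119677
t=1.740000, u=-1.119677: f=-0.876300 → u ← -1.119677 + 0.38·(-0.876300) = -1.452671
u(2.12) ≈ -1.4527

-1.4527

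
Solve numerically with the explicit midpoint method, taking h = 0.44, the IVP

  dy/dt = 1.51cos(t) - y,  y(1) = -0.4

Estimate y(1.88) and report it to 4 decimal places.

-0.1527

Midpoint: k1 = f(t_n, y_n); k2 = f(t_n + h/2, y_n + (h/2)·k1); y_{n+1} = y_n + h·k2.
t=1.000000, y=-0.400000:
  k1 = f(1.000000, -0.400000) = 1.215856
  k2 = f(1.220000, -0.132512) = 0.651417
  y ← -0.400000 + 0.44·0.651417 = -0.113377
t=1.440000, y=-0.113377:
  k1 = f(1.440000, -0.113377) = 0.310316
  k2 = f(1.660000, -0.045107) = -0.089412
  y ← -0.113377 + 0.44·(-0.089412) = -0.152718
y(1.88) ≈ -0.1527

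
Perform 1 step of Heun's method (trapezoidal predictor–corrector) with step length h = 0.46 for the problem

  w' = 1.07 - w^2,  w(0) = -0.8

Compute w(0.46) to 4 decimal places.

-0.5384

Heun: k1 = f(x_n, w_n); k2 = f(x_n + h, w_n + h·k1); w_{n+1} = w_n + (h/2)·(k1 + k2).
x=0.000000, w=-0.800000:
  k1 = f(0.000000, -0.800000) = 0.430000
  k2 = f(0.460000, -0.602200) = 0.707355
  w ← -0.800000 + (0.46/2)·(0.430000 + 0.707355) = -0.538408
w(0.46) ≈ -0.5384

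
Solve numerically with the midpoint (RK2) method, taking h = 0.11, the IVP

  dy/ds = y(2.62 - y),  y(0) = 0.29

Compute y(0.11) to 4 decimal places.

0.3725

Midpoint: k1 = f(s_n, y_n); k2 = f(s_n + h/2, y_n + (h/2)·k1); y_{n+1} = y_n + h·k2.
s=0.000000, y=0.290000:
  k1 = f(0.000000, 0.290000) = 0.675700
  k2 = f(0.055000, 0.327163) = 0.750132
  y ← 0.290000 + 0.11·0.750132 = 0.372515
y(0.11) ≈ 0.3725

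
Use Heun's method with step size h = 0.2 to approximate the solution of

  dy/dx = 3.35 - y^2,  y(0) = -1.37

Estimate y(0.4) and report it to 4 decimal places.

Heun: k1 = f(x_n, y_n); k2 = f(x_n + h, y_n + h·k1); y_{n+1} = y_n + (h/2)·(k1 + k2).
x=0.000000, y=-1.370000:
  k1 = f(0.000000, -1.370000) = 1.473100
  k2 = f(0.200000, -1.075380) = 2.193558
  y ← -1.370000 + (0.2/2)·(1.473100 + 2.193558) = -1.003334
x=0.200000, y=-1.003334:
  k1 = f(0.200000, -1.003334) = 2.343320
  k2 = f(0.400000, -0.534670) = 3.064128
  y ← -1.003334 + (0.2/2)·(2.343320 + 3.064128) = -0.462589
y(0.4) ≈ -0.4626

-0.4626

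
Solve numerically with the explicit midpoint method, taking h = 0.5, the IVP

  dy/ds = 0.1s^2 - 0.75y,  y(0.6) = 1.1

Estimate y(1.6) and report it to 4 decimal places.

Midpoint: k1 = f(s_n, y_n); k2 = f(s_n + h/2, y_n + (h/2)·k1); y_{n+1} = y_n + h·k2.
s=0.600000, y=1.100000:
  k1 = f(0.600000, 1.100000) = -0.789000
  k2 = f(0.850000, 0.902750) = -0.604812
  y ← 1.100000 + 0.5·(-0.604812) = 0.797594
s=1.100000, y=0.797594:
  k1 = f(1.100000, 0.797594) = -0.477195
  k2 = f(1.350000, 0.678295) = -0.326471
  y ← 0.797594 + 0.5·(-0.326471) = 0.634358
y(1.6) ≈ 0.6344

0.6344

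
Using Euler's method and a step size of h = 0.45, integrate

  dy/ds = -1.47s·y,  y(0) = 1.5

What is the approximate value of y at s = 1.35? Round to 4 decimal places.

Euler: y_{n+1} = y_n + h·f(s_n, y_n).
s=0.000000, y=1.500000: f=0.000000 → y ← 1.500000 + 0.45·0.000000 = 1.500000
s=0.450000, y=1.500000: f=-0.992250 → y ← 1.500000 + 0.45·(-0.992250) = 1.053488
s=0.900000, y=1.053488: f=-1.393764 → y ← 1.053488 + 0.45·(-1.393764) = 0.426294
y(1.35) ≈ 0.4263

0.4263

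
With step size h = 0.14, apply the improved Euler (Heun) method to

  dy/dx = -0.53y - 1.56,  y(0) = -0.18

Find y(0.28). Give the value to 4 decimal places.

Heun: k1 = f(x_n, y_n); k2 = f(x_n + h, y_n + h·k1); y_{n+1} = y_n + (h/2)·(k1 + k2).
x=0.000000, y=-0.180000:
  k1 = f(0.000000, -0.180000) = -1.464600
  k2 = f(0.140000, -0.385044) = -1.355927
  y ← -0.180000 + (0.14/2)·(-1.464600 + (-1.355927)) = -0.377437
x=0.140000, y=-0.377437:
  k1 = f(0.140000, -0.377437) = -1.359958
  k2 = f(0.280000, -0.567831) = -1.259050
  y ← -0.377437 + (0.14/2)·(-1.359958 + (-1.259050)) = -0.560767
y(0.28) ≈ -0.5608

-0.5608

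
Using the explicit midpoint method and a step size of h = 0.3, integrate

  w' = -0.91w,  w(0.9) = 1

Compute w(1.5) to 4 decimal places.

0.5841

Midpoint: k1 = f(x_n, w_n); k2 = f(x_n + h/2, w_n + (h/2)·k1); w_{n+1} = w_n + h·k2.
x=0.900000, w=1.000000:
  k1 = f(0.900000, 1.000000) = -0.910000
  k2 = f(1.050000, 0.863500) = -0.785785
  w ← 1.000000 + 0.3·(-0.785785) = 0.764265
x=1.200000, w=0.764265:
  k1 = f(1.200000, 0.764265) = -0.695481
  k2 = f(1.350000, 0.659942) = -0.600548
  w ← 0.764265 + 0.3·(-0.600548) = 0.584100
w(1.5) ≈ 0.5841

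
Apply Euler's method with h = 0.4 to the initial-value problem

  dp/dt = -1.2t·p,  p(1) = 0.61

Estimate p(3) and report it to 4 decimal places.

Euler: p_{n+1} = p_n + h·f(t_n, p_n).
t=1.000000, p=0.610000: f=-0.732000 → p ← 0.610000 + 0.4·(-0.732000) = 0.317200
t=1.400000, p=0.317200: f=-0.532896 → p ← 0.317200 + 0.4·(-0.532896) = 0.104042
t=1.800000, p=0.104042: f=-0.224730 → p ← 0.104042 + 0.4·(-0.224730) = 0.014150
t=2.200000, p=0.014150: f=-0.037355 → p ← 0.014150 + 0.4·(-0.037355) = -0.000792
t=2.600000, p=-0.000792: f=0.002472 → p ← -0.000792 + 0.4·0.002472 = 0.000197
p(3) ≈ 0.0002

0.0002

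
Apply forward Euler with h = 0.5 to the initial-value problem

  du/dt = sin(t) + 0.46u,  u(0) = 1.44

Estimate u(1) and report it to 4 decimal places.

Euler: u_{n+1} = u_n + h·f(t_n, u_n).
t=0.000000, u=1.440000: f=0.662400 → u ← 1.440000 + 0.5·0.662400 = 1.771200
t=0.500000, u=1.771200: f=1.294178 → u ← 1.771200 + 0.5·1.294178 = 2.418289
u(1) ≈ 2.4183

2.4183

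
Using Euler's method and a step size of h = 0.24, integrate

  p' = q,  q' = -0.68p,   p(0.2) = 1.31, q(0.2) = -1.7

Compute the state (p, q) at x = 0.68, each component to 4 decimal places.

Euler on (p,q): p_{n+1} = p_n + h·p', q_{n+1} = q_n + h·q'.
0.200000: (1.310000, -1.700000); f=(-1.700000, -0.890800) → (0.902000, -1.913792)
0.440000: (0.902000, -1.913792); f=(-1.913792, -0.613360) → (0.442690, -2.060998)
(p(0.68), q(0.68)) ≈ (0.4427, -2.0610)

0.4427, -2.0610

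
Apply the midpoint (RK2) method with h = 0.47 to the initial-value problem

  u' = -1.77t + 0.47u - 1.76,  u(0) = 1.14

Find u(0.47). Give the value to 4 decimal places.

Midpoint: k1 = f(t_n, u_n); k2 = f(t_n + h/2, u_n + (h/2)·k1); u_{n+1} = u_n + h·k2.
t=0.000000, u=1.140000:
  k1 = f(0.000000, 1.140000) = -1.224200
  k2 = f(0.235000, 0.852313) = -1.775363
  u ← 1.140000 + 0.47·(-1.775363) = 0.305579
u(0.47) ≈ 0.3056

0.3056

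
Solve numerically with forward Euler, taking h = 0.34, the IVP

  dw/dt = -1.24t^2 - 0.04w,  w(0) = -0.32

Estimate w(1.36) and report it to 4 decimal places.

Euler: w_{n+1} = w_n + h·f(t_n, w_n).
t=0.000000, w=-0.320000: f=0.012800 → w ← -0.320000 + 0.34·0.012800 = -0.315648
t=0.340000, w=-0.315648: f=-0.130718 → w ← -0.315648 + 0.34·(-0.130718) = -0.360092
t=0.680000, w=-0.360092: f=-0.558972 → w ← -0.360092 + 0.34·(-0.558972) = -0.550143
t=1.020000, w=-0.550143: f=-1.268090 → w ← -0.550143 + 0.34·(-1.268090) = -0.981293
w(1.36) ≈ -0.9813

-0.9813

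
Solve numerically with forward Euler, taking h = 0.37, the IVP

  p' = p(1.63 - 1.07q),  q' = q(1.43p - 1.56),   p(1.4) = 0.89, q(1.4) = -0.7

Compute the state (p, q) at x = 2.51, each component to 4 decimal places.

5.9684, -1.6871

Euler on (p,q): p_{n+1} = p_n + h·p', q_{n+1} = q_n + h·q'.
1.400000: (0.890000, -0.700000); f=(2.117310, 0.201110) → (1.673405, -0.625589)
1.770000: (1.673405, -0.625589); f=(3.847794, -0.521096) → (3.097089, -0.818395)
2.140000: (3.097089, -0.818395); f=(7.760321, -2.347841) → (5.968407, -1.687096)
(p(2.51), q(2.51)) ≈ (5.9684, -1.6871)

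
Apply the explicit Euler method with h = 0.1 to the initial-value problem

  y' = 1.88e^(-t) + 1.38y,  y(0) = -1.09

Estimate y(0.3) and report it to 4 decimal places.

-1.0154

Euler: y_{n+1} = y_n + h·f(t_n, y_n).
t=0.000000, y=-1.090000: f=0.375800 → y ← -1.090000 + 0.1·0.375800 = -1.052420
t=0.100000, y=-1.052420: f=0.248755 → y ← -1.052420 + 0.1·0.248755 = -1.027545
t=0.200000, y=-1.027545: f=0.121202 → y ← -1.027545 + 0.1·0.121202 = -1.015424
y(0.3) ≈ -1.0154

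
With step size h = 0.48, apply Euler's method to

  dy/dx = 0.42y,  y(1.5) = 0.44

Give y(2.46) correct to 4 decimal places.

Euler: y_{n+1} = y_n + h·f(x_n, y_n).
x=1.500000, y=0.440000: f=0.184800 → y ← 0.440000 + 0.48·0.184800 = 0.528704
x=1.980000, y=0.528704: f=0.222056 → y ← 0.528704 + 0.48·0.222056 = 0.635291
y(2.46) ≈ 0.6353

0.6353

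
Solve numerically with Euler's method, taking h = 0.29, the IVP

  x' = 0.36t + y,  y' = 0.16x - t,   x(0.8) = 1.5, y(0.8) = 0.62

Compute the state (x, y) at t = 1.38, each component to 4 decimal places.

Euler on (x,y): x_{n+1} = x_n + h·x', y_{n+1} = y_n + h·y'.
0.800000: (1.500000, 0.620000); f=(0.908000, -0.560000) → (1.763320, 0.457600)
1.090000: (1.763320, 0.457600); f=(0.850000, -0.807869) → (2.009820, 0.223318)
(x(1.38), y(1.38)) ≈ (2.0098, 0.2233)

2.0098, 0.2233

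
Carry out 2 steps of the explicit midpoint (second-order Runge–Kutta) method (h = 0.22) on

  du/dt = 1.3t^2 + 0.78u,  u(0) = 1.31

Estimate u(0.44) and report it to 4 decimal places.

Midpoint: k1 = f(t_n, u_n); k2 = f(t_n + h/2, u_n + (h/2)·k1); u_{n+1} = u_n + h·k2.
t=0.000000, u=1.310000:
  k1 = f(0.000000, 1.310000) = 1.021800
  k2 = f(0.110000, 1.422398) = 1.125200
  u ← 1.310000 + 0.22·1.125200 = 1.557544
t=0.220000, u=1.557544:
  k1 = f(0.220000, 1.557544) = 1.277804
  k2 = f(0.330000, 1.698103) = 1.466090
  u ← 1.557544 + 0.22·1.466090 = 1.880084
u(0.44) ≈ 1.8801

1.8801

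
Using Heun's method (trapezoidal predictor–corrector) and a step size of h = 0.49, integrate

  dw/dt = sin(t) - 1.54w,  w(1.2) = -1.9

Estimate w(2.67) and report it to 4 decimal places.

0.0998

Heun: k1 = f(t_n, w_n); k2 = f(t_n + h, w_n + h·k1); w_{n+1} = w_n + (h/2)·(k1 + k2).
t=1.200000, w=-1.900000:
  k1 = f(1.200000, -1.900000) = 3.858039
  k2 = f(1.690000, -0.009561) = 1.007627
  w ← -1.900000 + (0.49/2)·(3.858039 + 1.007627) = -0.707912
t=1.690000, w=-0.707912:
  k1 = f(1.690000, -0.707912) = 2.083088
  k2 = f(2.180000, 0.312801) = 0.338390
  w ← -0.707912 + (0.49/2)·(2.083088 + 0.338390) = -0.114650
t=2.180000, w=-0.114650:
  k1 = f(2.180000, -0.114650) = 0.996664
  k2 = f(2.670000, 0.373716) = -0.121217
  w ← -0.114650 + (0.49/2)·(0.996664 + (-0.121217)) = 0.099835
w(2.67) ≈ 0.0998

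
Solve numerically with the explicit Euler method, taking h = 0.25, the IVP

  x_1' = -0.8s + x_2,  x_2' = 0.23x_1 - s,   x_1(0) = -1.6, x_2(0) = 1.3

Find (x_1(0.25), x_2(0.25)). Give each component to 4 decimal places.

Euler on (x_1,x_2): x_1_{n+1} = x_1_n + h·x_1', x_2_{n+1} = x_2_n + h·x_2'.
0.000000: (-1.600000, 1.300000); f=(1.300000, -0.368000) → (-1.275000, 1.208000)
(x_1(0.25), x_2(0.25)) ≈ (-1.2750, 1.2080)

-1.2750, 1.2080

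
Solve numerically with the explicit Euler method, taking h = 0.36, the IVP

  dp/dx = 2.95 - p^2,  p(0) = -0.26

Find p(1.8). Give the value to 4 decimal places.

Euler: p_{n+1} = p_n + h·f(x_n, p_n).
x=0.000000, p=-0.260000: f=2.882400 → p ← -0.260000 + 0.36·2.882400 = 0.777664
x=0.360000, p=0.777664: f=2.345239 → p ← 0.777664 + 0.36·2.345239 = 1.621950
x=0.720000, p=1.621950: f=0.319278 → p ← 1.621950 + 0.36·0.319278 = 1.736890
x=1.080000, p=1.736890: f=-0.066787 → p ← 1.736890 + 0.36·(-0.066787) = 1.712847
x=1.440000, p=1.712847: f=0.016156 → p ← 1.712847 + 0.36·0.016156 = 1.718663
p(1.8) ≈ 1.7187

1.7187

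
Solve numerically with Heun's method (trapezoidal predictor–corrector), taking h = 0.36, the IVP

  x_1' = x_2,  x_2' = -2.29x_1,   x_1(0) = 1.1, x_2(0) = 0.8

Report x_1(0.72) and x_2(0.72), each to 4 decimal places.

Heun on (x_1,x_2): k1 = f(x_n, state_n); k2 = f(x_n + h, state_n + h·k1); state_{n+1} = state_n + (h/2)·(k1 + k2).
0.000000: (1.100000, 0.800000)
  k1 = (0.800000, -2.519000)
  predictor → (1.388000, -0.106840)
  k2 = (-0.106840, -3.178520)
  → (1.224769, -0.225554)
0.360000: (1.224769, -0.225554)
  k1 = (-0.225554, -2.804721)
  predictor → (1.143570, -1.235253)
  k2 = (-1.235253, -2.618774)
  → (0.961824, -1.201783)
(x_1(0.72), x_2(0.72)) ≈ (0.9618, -1.2018)

0.9618, -1.2018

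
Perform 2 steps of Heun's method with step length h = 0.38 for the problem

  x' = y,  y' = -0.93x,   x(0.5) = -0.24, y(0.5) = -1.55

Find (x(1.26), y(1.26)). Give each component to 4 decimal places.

Heun on (x,y): k1 = f(t_n, state_n); k2 = f(t_n + h, state_n + h·k1); state_{n+1} = state_n + (h/2)·(k1 + k2).
0.500000: (-0.240000, -1.550000)
  k1 = (-1.550000, 0.223200)
  predictor → (-0.829000, -1.465184)
  k2 = (-1.465184, 0.770970)
  → (-0.812885, -1.361108)
0.880000: (-0.812885, -1.361108)
  k1 = (-1.361108, 0.755983)
  predictor → (-1.330106, -1.073834)
  k2 = (-1.073834, 1.236998)
  → (-1.275524, -0.982441)
(x(1.26), y(1.26)) ≈ (-1.2755, -0.9824)

-1.2755, -0.9824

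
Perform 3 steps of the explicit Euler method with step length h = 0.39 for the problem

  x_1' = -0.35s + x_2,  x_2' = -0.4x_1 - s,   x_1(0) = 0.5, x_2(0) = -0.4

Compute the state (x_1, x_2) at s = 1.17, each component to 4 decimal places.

Euler on (x_1,x_2): x_1_{n+1} = x_1_n + h·x_1', x_2_{n+1} = x_2_n + h·x_2'.
0.000000: (0.500000, -0.400000); f=(-0.400000, -0.200000) → (0.344000, -0.478000)
0.390000: (0.344000, -0.478000); f=(-0.614500, -0.527600) → (0.104345, -0.683764)
0.780000: (0.104345, -0.683764); f=(-0.956764, -0.821738) → (-0.268793, -1.004242)
(x_1(1.17), x_2(1.17)) ≈ (-0.2688, -1.0042)

-0.2688, -1.0042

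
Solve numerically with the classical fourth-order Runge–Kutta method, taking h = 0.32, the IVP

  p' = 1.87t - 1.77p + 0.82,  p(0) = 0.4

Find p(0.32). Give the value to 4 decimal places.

0.5076

RK4: k1 = f(t_n, p_n); k2 = f(t_n + h/2, p_n + (h/2)·k1); k3 = f(t_n + h/2, p_n + (h/2)·k2); k4 = f(t_n + h, p_n + h·k3); p_{n+1} = p_n + (h/6)·(k1 + 2k2 + 2k3 + k4).
t=0.000000, p=0.400000:
  k1 = f(0.000000, 0.400000) = 0.112000
  k2 = f(0.160000, 0.417920) = 0.379482
  k3 = f(0.160000, 0.460717) = 0.303731
  k4 = f(0.320000, 0.497194) = 0.538367
  p ← 0.400000 + (0.32/6)·(k1 + 2k2 + 2k3 + k4) = 0.507562
p(0.32) ≈ 0.5076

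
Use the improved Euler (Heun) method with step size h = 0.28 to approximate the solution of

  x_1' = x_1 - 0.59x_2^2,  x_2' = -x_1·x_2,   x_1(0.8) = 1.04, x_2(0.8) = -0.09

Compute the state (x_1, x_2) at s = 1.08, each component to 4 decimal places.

1.3708, -0.0650

Heun on (x_1,x_2): k1 = f(s_n, state_n); k2 = f(s_n + h, state_n + h·k1); state_{n+1} = state_n + (h/2)·(k1 + k2).
0.800000: (1.040000, -0.090000)
  k1 = (1.035221, 0.093600)
  predictor → (1.329862, -0.063792)
  k2 = (1.327461, 0.084835)
  → (1.370775, -0.065019)
(x_1(1.08), x_2(1.08)) ≈ (1.3708, -0.0650)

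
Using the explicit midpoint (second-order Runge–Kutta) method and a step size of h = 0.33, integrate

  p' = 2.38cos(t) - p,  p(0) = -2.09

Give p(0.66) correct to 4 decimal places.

Midpoint: k1 = f(t_n, p_n); k2 = f(t_n + h/2, p_n + (h/2)·k1); p_{n+1} = p_n + h·k2.
t=0.000000, p=-2.090000:
  k1 = f(0.000000, -2.090000) = 4.470000
  k2 = f(0.165000, -1.352450) = 3.700126
  p ← -2.090000 + 0.33·3.700126 = -0.868959
t=0.330000, p=-0.868959:
  k1 = f(0.330000, -0.868959) = 3.120539
  k2 = f(0.495000, -0.354070) = 2.448395
  p ← -0.868959 + 0.33·2.448395 = -0.060988
p(0.66) ≈ -0.0610

-0.0610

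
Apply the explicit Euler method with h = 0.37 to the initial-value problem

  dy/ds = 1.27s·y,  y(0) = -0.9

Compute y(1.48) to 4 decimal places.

-2.1665

Euler: y_{n+1} = y_n + h·f(s_n, y_n).
s=0.000000, y=-0.900000: f=0.000000 → y ← -0.900000 + 0.37·0.000000 = -0.900000
s=0.370000, y=-0.900000: f=-0.422910 → y ← -0.900000 + 0.37·(-0.422910) = -1.056477
s=0.740000, y=-1.056477: f=-0.992877 → y ← -1.056477 + 0.37·(-0.992877) = -1.423841
s=1.110000, y=-1.423841: f=-2.007189 → y ← -1.423841 + 0.37·(-2.007189) = -2.166501
y(1.48) ≈ -2.1665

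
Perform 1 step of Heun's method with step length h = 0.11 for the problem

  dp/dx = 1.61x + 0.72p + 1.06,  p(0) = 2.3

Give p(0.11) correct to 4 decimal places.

2.6203

Heun: k1 = f(x_n, p_n); k2 = f(x_n + h, p_n + h·k1); p_{n+1} = p_n + (h/2)·(k1 + k2).
x=0.000000, p=2.300000:
  k1 = f(0.000000, 2.300000) = 2.716000
  k2 = f(0.110000, 2.598760) = 3.108207
  p ← 2.300000 + (0.11/2)·(2.716000 + 3.108207) = 2.620331
p(0.11) ≈ 2.6203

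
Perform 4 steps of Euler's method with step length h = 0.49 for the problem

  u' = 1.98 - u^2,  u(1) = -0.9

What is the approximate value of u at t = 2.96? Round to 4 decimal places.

Euler: u_{n+1} = u_n + h·f(t_n, u_n).
t=1.000000, u=-0.900000: f=1.170000 → u ← -0.900000 + 0.49·1.170000 = -0.326700
t=1.490000, u=-0.326700: f=1.873267 → u ← -0.326700 + 0.49·1.873267 = 0.591201
t=1.980000, u=0.591201: f=1.630482 → u ← 0.591201 + 0.49·1.630482 = 1.390137
t=2.470000, u=1.390137: f=0.047520 → u ← 1.390137 + 0.49·0.047520 = 1.413421
u(2.96) ≈ 1.4134

1.4134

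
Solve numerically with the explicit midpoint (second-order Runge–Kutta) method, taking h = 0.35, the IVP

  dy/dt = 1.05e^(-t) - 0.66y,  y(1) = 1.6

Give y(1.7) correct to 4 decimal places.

1.1598

Midpoint: k1 = f(t_n, y_n); k2 = f(t_n + h/2, y_n + (h/2)·k1); y_{n+1} = y_n + h·k2.
t=1.000000, y=1.600000:
  k1 = f(1.000000, 1.600000) = -0.669727
  k2 = f(1.175000, 1.482798) = -0.654387
  y ← 1.600000 + 0.35·(-0.654387) = 1.370965
t=1.350000, y=1.370965:
  k1 = f(1.350000, 1.370965) = -0.632634
  k2 = f(1.525000, 1.260254) = -0.603265
  y ← 1.370965 + 0.35·(-0.603265) = 1.159822
y(1.7) ≈ 1.1598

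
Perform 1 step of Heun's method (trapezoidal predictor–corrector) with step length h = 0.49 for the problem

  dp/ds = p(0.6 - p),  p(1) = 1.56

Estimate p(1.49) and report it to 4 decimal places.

1.1473

Heun: k1 = f(s_n, p_n); k2 = f(s_n + h, p_n + h·k1); p_{n+1} = p_n + (h/2)·(k1 + k2).
s=1.000000, p=1.560000:
  k1 = f(1.000000, 1.560000) = -1.497600
  k2 = f(1.490000, 0.826176) = -0.186861
  p ← 1.560000 + (0.49/2)·(-1.497600 + (-0.186861)) = 1.147307
p(1.49) ≈ 1.1473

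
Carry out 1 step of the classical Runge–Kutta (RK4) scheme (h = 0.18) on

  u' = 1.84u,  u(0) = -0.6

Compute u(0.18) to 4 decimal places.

RK4: k1 = f(x_n, u_n); k2 = f(x_n + h/2, u_n + (h/2)·k1); k3 = f(x_n + h/2, u_n + (h/2)·k2); k4 = f(x_n + h, u_n + h·k3); u_{n+1} = u_n + (h/6)·(k1 + 2k2 + 2k3 + k4).
x=0.000000, u=-0.600000:
  k1 = f(0.000000, -0.600000) = -1.104000
  k2 = f(0.090000, -0.699360) = -1.286822
  k3 = f(0.090000, -0.715814) = -1.317098
  k4 = f(0.180000, -0.837078) = -1.540223
  u ← -0.600000 + (0.18/6)·(k1 + 2k2 + 2k3 + k4) = -0.835562
u(0.18) ≈ -0.8356

-0.8356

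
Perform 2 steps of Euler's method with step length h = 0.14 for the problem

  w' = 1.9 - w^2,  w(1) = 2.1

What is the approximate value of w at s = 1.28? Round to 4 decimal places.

Euler: w_{n+1} = w_n + h·f(s_n, w_n).
s=1.000000, w=2.100000: f=-2.510000 → w ← 2.100000 + 0.14·(-2.510000) = 1.748600
s=1.140000, w=1.748600: f=-1.157602 → w ← 1.748600 + 0.14·(-1.157602) = 1.586536
w(1.28) ≈ 1.5865

1.5865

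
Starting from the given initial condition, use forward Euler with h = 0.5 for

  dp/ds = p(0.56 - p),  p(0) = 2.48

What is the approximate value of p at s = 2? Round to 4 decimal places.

0.1794

Euler: p_{n+1} = p_n + h·f(s_n, p_n).
s=0.000000, p=2.480000: f=-4.761600 → p ← 2.480000 + 0.5·(-4.761600) = 0.099200
s=0.500000, p=0.099200: f=0.045711 → p ← 0.099200 + 0.5·0.045711 = 0.122056
s=1.000000, p=0.122056: f=0.053454 → p ← 0.122056 + 0.5·0.053454 = 0.148782
s=1.500000, p=0.148782: f=0.061182 → p ← 0.148782 + 0.5·0.061182 = 0.179373
p(2) ≈ 0.1794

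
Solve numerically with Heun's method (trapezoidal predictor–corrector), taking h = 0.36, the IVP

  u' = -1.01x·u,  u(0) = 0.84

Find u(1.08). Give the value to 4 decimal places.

Heun: k1 = f(x_n, u_n); k2 = f(x_n + h, u_n + h·k1); u_{n+1} = u_n + (h/2)·(k1 + k2).
x=0.000000, u=0.840000:
  k1 = f(0.000000, 0.840000) = 0.000000
  k2 = f(0.360000, 0.840000) = -0.305424
  u ← 0.840000 + (0.36/2)·(0.000000 + (-0.305424)) = 0.785024
x=0.360000, u=0.785024:
  k1 = f(0.360000, 0.785024) = -0.285435
  k2 = f(0.720000, 0.682267) = -0.496145
  u ← 0.785024 + (0.36/2)·(-0.285435 + (-0.496145)) = 0.644339
x=0.720000, u=0.644339:
  k1 = f(0.720000, 0.644339) = -0.468564
  k2 = f(1.080000, 0.475656) = -0.518846
  u ← 0.644339 + (0.36/2)·(-0.468564 + (-0.518846)) = 0.466606
u(1.08) ≈ 0.4666

0.4666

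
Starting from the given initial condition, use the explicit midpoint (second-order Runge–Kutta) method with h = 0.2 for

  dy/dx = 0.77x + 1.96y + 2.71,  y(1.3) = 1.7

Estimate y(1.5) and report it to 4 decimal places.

Midpoint: k1 = f(x_n, y_n); k2 = f(x_n + h/2, y_n + (h/2)·k1); y_{n+1} = y_n + h·k2.
x=1.300000, y=1.700000:
  k1 = f(1.300000, 1.700000) = 7.043000
  k2 = f(1.400000, 2.404300) = 8.500428
  y ← 1.700000 + 0.2·8.500428 = 3.400086
y(1.5) ≈ 3.4001

3.4001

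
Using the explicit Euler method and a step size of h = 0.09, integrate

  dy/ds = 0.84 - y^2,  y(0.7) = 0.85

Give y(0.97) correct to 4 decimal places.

0.8771

Euler: y_{n+1} = y_n + h·f(s_n, y_n).
s=0.700000, y=0.850000: f=0.117500 → y ← 0.850000 + 0.09·0.117500 = 0.860575
s=0.790000, y=0.860575: f=0.099411 → y ← 0.860575 + 0.09·0.099411 = 0.869522
s=0.880000, y=0.869522: f=0.083932 → y ← 0.869522 + 0.09·0.083932 = 0.877076
y(0.97) ≈ 0.8771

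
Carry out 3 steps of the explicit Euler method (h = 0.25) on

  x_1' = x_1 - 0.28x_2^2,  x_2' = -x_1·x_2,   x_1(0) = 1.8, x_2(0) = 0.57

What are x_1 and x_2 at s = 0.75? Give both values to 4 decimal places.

3.4701, 0.0425

Euler on (x_1,x_2): x_1_{n+1} = x_1_n + h·x_1', x_2_{n+1} = x_2_n + h·x_2'.
0.000000: (1.800000, 0.570000); f=(1.709028, -1.026000) → (2.227257, 0.313500)
0.250000: (2.227257, 0.313500); f=(2.199738, -0.698245) → (2.777191, 0.138939)
0.500000: (2.777191, 0.138939); f=(2.771786, -0.385859) → (3.470138, 0.042474)
(x_1(0.75), x_2(0.75)) ≈ (3.4701, 0.0425)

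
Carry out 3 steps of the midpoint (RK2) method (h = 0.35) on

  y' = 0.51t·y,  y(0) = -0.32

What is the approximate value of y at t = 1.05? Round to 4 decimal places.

-0.4219

Midpoint: k1 = f(t_n, y_n); k2 = f(t_n + h/2, y_n + (h/2)·k1); y_{n+1} = y_n + h·k2.
t=0.000000, y=-0.320000:
  k1 = f(0.000000, -0.320000) = 0.000000
  k2 = f(0.175000, -0.320000) = -0.028560
  y ← -0.320000 + 0.35·(-0.028560) = -0.329996
t=0.350000, y=-0.329996:
  k1 = f(0.350000, -0.329996) = -0.058904
  k2 = f(0.525000, -0.340304) = -0.091116
  y ← -0.329996 + 0.35·(-0.091116) = -0.361887
t=0.700000, y=-0.361887:
  k1 = f(0.700000, -0.361887) = -0.129194
  k2 = f(0.875000, -0.384496) = -0.171581
  y ← -0.361887 + 0.35·(-0.171581) = -0.421940
y(1.05) ≈ -0.4219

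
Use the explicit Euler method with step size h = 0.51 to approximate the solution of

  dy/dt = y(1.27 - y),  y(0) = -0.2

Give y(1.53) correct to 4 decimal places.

Euler: y_{n+1} = y_n + h·f(t_n, y_n).
t=0.000000, y=-0.200000: f=-0.294000 → y ← -0.200000 + 0.51·(-0.294000) = -0.349940
t=0.510000, y=-0.349940: f=-0.566882 → y ← -0.349940 + 0.51·(-0.566882) = -0.639050
t=1.020000, y=-0.639050: f=-1.219978 → y ← -0.639050 + 0.51·(-1.219978) = -1.261238
y(1.53) ≈ -1.2612

-1.2612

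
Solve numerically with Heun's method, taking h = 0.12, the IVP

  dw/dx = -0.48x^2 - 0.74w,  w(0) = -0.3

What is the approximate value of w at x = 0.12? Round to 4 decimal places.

Heun: k1 = f(x_n, w_n); k2 = f(x_n + h, w_n + h·k1); w_{n+1} = w_n + (h/2)·(k1 + k2).
x=0.000000, w=-0.300000:
  k1 = f(0.000000, -0.300000) = 0.222000
  k2 = f(0.120000, -0.273360) = 0.195374
  w ← -0.300000 + (0.12/2)·(0.222000 + 0.195374) = -0.274958
w(0.12) ≈ -0.2750

-0.2750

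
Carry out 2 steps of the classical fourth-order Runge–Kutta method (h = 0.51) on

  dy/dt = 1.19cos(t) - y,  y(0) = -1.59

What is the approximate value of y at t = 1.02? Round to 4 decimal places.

0.0294

RK4: k1 = f(t_n, y_n); k2 = f(t_n + h/2, y_n + (h/2)·k1); k3 = f(t_n + h/2, y_n + (h/2)·k2); k4 = f(t_n + h, y_n + h·k3); y_{n+1} = y_n + (h/6)·(k1 + 2k2 + 2k3 + k4).
t=0.000000, y=-1.590000:
  k1 = f(0.000000, -1.590000) = 2.780000
  k2 = f(0.255000, -0.881100) = 2.032619
  k3 = f(0.255000, -1.071682) = 2.223201
  k4 = f(0.510000, -0.456167) = 1.494733
  y ← -1.590000 + (0.51/6)·(k1 + 2k2 + 2k3 + k4) = -0.503158
t=0.510000, y=-0.503158:
  k1 = f(0.510000, -0.503158) = 1.541724
  k2 = f(0.765000, -0.110019) = 0.968464
  k3 = f(0.765000, -0.256200) = 1.114645
  k4 = f(1.020000, 0.065311) = 0.557495
  y ← -0.503158 + (0.51/6)·(k1 + 2k2 + 2k3 + k4) = 0.029404
y(1.02) ≈ 0.0294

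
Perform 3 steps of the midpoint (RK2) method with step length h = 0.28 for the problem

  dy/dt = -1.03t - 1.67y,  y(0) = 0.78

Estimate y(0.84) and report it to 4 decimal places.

Midpoint: k1 = f(t_n, y_n); k2 = f(t_n + h/2, y_n + (h/2)·k1); y_{n+1} = y_n + h·k2.
t=0.000000, y=0.780000:
  k1 = f(0.000000, 0.780000) = -1.302600
  k2 = f(0.140000, 0.597636) = -1.142252
  y ← 0.780000 + 0.28·(-1.142252) = 0.460169
t=0.280000, y=0.460169:
  k1 = f(0.280000, 0.460169) = -1.056883
  k2 = f(0.420000, 0.312206) = -0.953984
  y ← 0.460169 + 0.28·(-0.953984) = 0.193054
t=0.560000, y=0.193054:
  k1 = f(0.560000, 0.193054) = -0.899200
  k2 = f(0.700000, 0.067166) = -0.833167
  y ← 0.193054 + 0.28·(-0.833167) = -0.040233
y(0.84) ≈ -0.0402

-0.0402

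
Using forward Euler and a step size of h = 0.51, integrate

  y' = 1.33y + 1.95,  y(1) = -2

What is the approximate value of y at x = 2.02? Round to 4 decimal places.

-2.9698

Euler: y_{n+1} = y_n + h·f(x_n, y_n).
x=1.000000, y=-2.000000: f=-0.710000 → y ← -2.000000 + 0.51·(-0.710000) = -2.362100
x=1.510000, y=-2.362100: f=-1.191593 → y ← -2.362100 + 0.51·(-1.191593) = -2.969812
y(2.02) ≈ -2.9698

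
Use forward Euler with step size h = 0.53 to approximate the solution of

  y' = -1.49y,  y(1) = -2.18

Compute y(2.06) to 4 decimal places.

-0.0964

Euler: y_{n+1} = y_n + h·f(x_n, y_n).
x=1.000000, y=-2.180000: f=3.248200 → y ← -2.180000 + 0.53·3.248200 = -0.458454
x=1.530000, y=-0.458454: f=0.683096 → y ← -0.458454 + 0.53·0.683096 = -0.096413
y(2.06) ≈ -0.0964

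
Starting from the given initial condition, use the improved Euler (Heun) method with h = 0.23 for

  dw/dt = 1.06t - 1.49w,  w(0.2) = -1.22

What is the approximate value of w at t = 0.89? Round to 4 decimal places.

Heun: k1 = f(t_n, w_n); k2 = f(t_n + h, w_n + h·k1); w_{n+1} = w_n + (h/2)·(k1 + k2).
t=0.200000, w=-1.220000:
  k1 = f(0.200000, -1.220000) = 2.029800
  k2 = f(0.430000, -0.753146) = 1.577988
  w ← -1.220000 + (0.23/2)·(2.029800 + 1.577988) = -0.805104
t=0.430000, w=-0.805104:
  k1 = f(0.430000, -0.805104) = 1.655406
  k2 = f(0.660000, -0.424361) = 1.331898
  w ← -0.805104 + (0.23/2)·(1.655406 + 1.331898) = -0.461565
t=0.660000, w=-0.461565:
  k1 = f(0.660000, -0.461565) = 1.387331
  k2 = f(0.890000, -0.142478) = 1.155693
  w ← -0.461565 + (0.23/2)·(1.387331 + 1.155693) = -0.169117
w(0.89) ≈ -0.1691

-0.1691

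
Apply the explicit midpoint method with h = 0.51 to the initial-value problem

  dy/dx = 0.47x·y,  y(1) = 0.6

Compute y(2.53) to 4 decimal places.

Midpoint: k1 = f(x_n, y_n); k2 = f(x_n + h/2, y_n + (h/2)·k1); y_{n+1} = y_n + h·k2.
x=1.000000, y=0.600000:
  k1 = f(1.000000, 0.600000) = 0.282000
  k2 = f(1.255000, 0.671910) = 0.396326
  y ← 0.600000 + 0.51·0.396326 = 0.802126
x=1.510000, y=0.802126:
  k1 = f(1.510000, 0.802126) = 0.569269
  k2 = f(1.765000, 0.947290) = 0.785824
  y ← 0.802126 + 0.51·0.785824 = 1.202897
x=2.020000, y=1.202897:
  k1 = f(2.020000, 1.202897) = 1.142030
  k2 = f(2.275000, 1.494114) = 1.597582
  y ← 1.202897 + 0.51·1.597582 = 2.017663
y(2.53) ≈ 2.0177

2.0177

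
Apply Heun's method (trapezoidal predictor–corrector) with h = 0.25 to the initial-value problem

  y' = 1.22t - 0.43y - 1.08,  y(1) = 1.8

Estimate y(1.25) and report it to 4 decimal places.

1.6881

Heun: k1 = f(t_n, y_n); k2 = f(t_n + h, y_n + h·k1); y_{n+1} = y_n + (h/2)·(k1 + k2).
t=1.000000, y=1.800000:
  k1 = f(1.000000, 1.800000) = -0.634000
  k2 = f(1.250000, 1.641500) = -0.260845
  y ← 1.800000 + (0.25/2)·(-0.634000 + (-0.260845)) = 1.688144
y(1.25) ≈ 1.6881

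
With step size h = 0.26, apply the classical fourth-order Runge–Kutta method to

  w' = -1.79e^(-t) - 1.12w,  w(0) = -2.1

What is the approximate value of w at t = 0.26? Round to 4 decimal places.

RK4: k1 = f(t_n, w_n); k2 = f(t_n + h/2, w_n + (h/2)·k1); k3 = f(t_n + h/2, w_n + (h/2)·k2); k4 = f(t_n + h, w_n + h·k3); w_{n+1} = w_n + (h/6)·(k1 + 2k2 + 2k3 + k4).
t=0.000000, w=-2.100000:
  k1 = f(0.000000, -2.100000) = 0.562000
  k2 = f(0.130000, -2.026940) = 0.698382
  k3 = f(0.130000, -2.009210) = 0.678525
  k4 = f(0.260000, -1.923584) = 0.774231
  w ← -2.100000 + (0.26/6)·(k1 + 2k2 + 2k3 + k4) = -1.922765
w(0.26) ≈ -1.9228

-1.9228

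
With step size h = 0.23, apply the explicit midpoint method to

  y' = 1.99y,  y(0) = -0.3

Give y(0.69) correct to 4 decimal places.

Midpoint: k1 = f(s_n, y_n); k2 = f(s_n + h/2, y_n + (h/2)·k1); y_{n+1} = y_n + h·k2.
s=0.000000, y=-0.300000:
  k1 = f(0.000000, -0.300000) = -0.597000
  k2 = f(0.115000, -0.368655) = -0.733623
  y ← -0.300000 + 0.23·(-0.733623) = -0.468733
s=0.230000, y=-0.468733:
  k1 = f(0.230000, -0.468733) = -0.932779
  k2 = f(0.345000, -0.576003) = -1.146246
  y ← -0.468733 + 0.23·(-1.146246) = -0.732370
s=0.460000, y=-0.732370:
  k1 = f(0.460000, -0.732370) = -1.457416
  k2 = f(0.575000, -0.899973) = -1.790946
  y ← -0.732370 + 0.23·(-1.790946) = -1.144288
y(0.69) ≈ -1.1443

-1.1443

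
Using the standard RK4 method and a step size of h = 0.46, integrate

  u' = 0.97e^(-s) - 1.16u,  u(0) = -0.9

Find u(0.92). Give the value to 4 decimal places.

0.0203

RK4: k1 = f(s_n, u_n); k2 = f(s_n + h/2, u_n + (h/2)·k1); k3 = f(s_n + h/2, u_n + (h/2)·k2); k4 = f(s_n + h, u_n + h·k3); u_{n+1} = u_n + (h/6)·(k1 + 2k2 + 2k3 + k4).
s=0.000000, u=-0.900000:
  k1 = f(0.000000, -0.900000) = 2.014000
  k2 = f(0.230000, -0.436780) = 1.277362
  k3 = f(0.230000, -0.606207) = 1.473897
  k4 = f(0.460000, -0.222007) = 0.869874
  u ← -0.900000 + (0.46/6)·(k1 + 2k2 + 2k3 + k4) = -0.257043
s=0.460000, u=-0.257043:
  k1 = f(0.460000, -0.257043) = 0.910515
  k2 = f(0.690000, -0.047625) = 0.541773
  k3 = f(0.690000, -0.132435) = 0.640154
  k4 = f(0.920000, 0.037428) = 0.343148
  u ← -0.257043 + (0.46/6)·(k1 + 2k2 + 2k3 + k4) = 0.020300
u(0.92) ≈ 0.0203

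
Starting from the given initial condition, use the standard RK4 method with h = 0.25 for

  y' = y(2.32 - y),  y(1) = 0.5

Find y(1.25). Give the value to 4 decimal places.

0.7636

RK4: k1 = f(s_n, y_n); k2 = f(s_n + h/2, y_n + (h/2)·k1); k3 = f(s_n + h/2, y_n + (h/2)·k2); k4 = f(s_n + h, y_n + h·k3); y_{n+1} = y_n + (h/6)·(k1 + 2k2 + 2k3 + k4).
s=1.000000, y=0.500000:
  k1 = f(1.000000, 0.500000) = 0.910000
  k2 = f(1.125000, 0.613750) = 1.047211
  k3 = f(1.125000, 0.630901) = 1.065655
  k4 = f(1.250000, 0.766414) = 1.190690
  y ← 0.500000 + (0.25/6)·(k1 + 2k2 + 2k3 + k4) = 0.763601
y(1.25) ≈ 0.7636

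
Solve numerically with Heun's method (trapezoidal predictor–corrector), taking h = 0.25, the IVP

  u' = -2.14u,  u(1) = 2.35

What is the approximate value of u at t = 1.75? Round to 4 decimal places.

Heun: k1 = f(t_n, u_n); k2 = f(t_n + h, u_n + h·k1); u_{n+1} = u_n + (h/2)·(k1 + k2).
t=1.000000, u=2.350000:
  k1 = f(1.000000, 2.350000) = -5.029000
  k2 = f(1.250000, 1.092750) = -2.338485
  u ← 2.350000 + (0.25/2)·(-5.029000 + (-2.338485)) = 1.429064
t=1.250000, u=1.429064:
  k1 = f(1.250000, 1.429064) = -3.058198
  k2 = f(1.500000, 0.664515) = -1.422062
  u ← 1.429064 + (0.25/2)·(-3.058198 + (-1.422062)) = 0.869032
t=1.500000, u=0.869032:
  k1 = f(1.500000, 0.869032) = -1.859728
  k2 = f(1.750000, 0.404100) = -0.864774
  u ← 0.869032 + (0.25/2)·(-1.859728 + (-0.864774)) = 0.528469
u(1.75) ≈ 0.5285

0.5285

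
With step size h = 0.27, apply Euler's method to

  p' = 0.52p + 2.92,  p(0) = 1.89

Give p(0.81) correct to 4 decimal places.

5.5159

Euler: p_{n+1} = p_n + h·f(t_n, p_n).
t=0.000000, p=1.890000: f=3.902800 → p ← 1.890000 + 0.27·3.902800 = 2.943756
t=0.270000, p=2.943756: f=4.450753 → p ← 2.943756 + 0.27·4.450753 = 4.145459
t=0.540000, p=4.145459: f=5.075639 → p ← 4.145459 + 0.27·5.075639 = 5.515882
p(0.81) ≈ 5.5159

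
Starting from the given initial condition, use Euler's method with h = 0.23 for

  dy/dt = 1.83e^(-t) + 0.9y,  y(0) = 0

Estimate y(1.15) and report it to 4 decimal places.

2.2910

Euler: y_{n+1} = y_n + h·f(t_n, y_n).
t=0.000000, y=0.000000: f=1.830000 → y ← 0.000000 + 0.23·1.830000 = 0.420900
t=0.230000, y=0.420900: f=1.832806 → y ← 0.420900 + 0.23·1.832806 = 0.842445
t=0.460000, y=0.842445: f=1.913450 → y ← 0.842445 + 0.23·1.913450 = 1.282539
t=0.690000, y=1.282539: f=2.072169 → y ← 1.282539 + 0.23·2.072169 = 1.759138
t=0.920000, y=1.759138: f=2.312514 → y ← 1.759138 + 0.23·2.312514 = 2.291016
y(1.15) ≈ 2.2910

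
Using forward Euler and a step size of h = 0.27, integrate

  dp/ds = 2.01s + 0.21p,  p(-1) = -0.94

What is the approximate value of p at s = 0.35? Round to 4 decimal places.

Euler: p_{n+1} = p_n + h·f(s_n, p_n).
s=-1.000000, p=-0.940000: f=-2.207400 → p ← -0.940000 + 0.27·(-2.207400) = -1.535998
s=-0.730000, p=-1.535998: f=-1.789860 → p ← -1.535998 + 0.27·(-1.789860) = -2.019260
s=-0.460000, p=-2.019260: f=-1.348645 → p ← -2.019260 + 0.27·(-1.348645) = -2.383394
s=-0.190000, p=-2.383394: f=-0.882413 → p ← -2.383394 + 0.27·(-0.882413) = -2.621646
s=0.080000, p=-2.621646: f=-0.389746 → p ← -2.621646 + 0.27·(-0.389746) = -2.726877
p(0.35) ≈ -2.7269

-2.7269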